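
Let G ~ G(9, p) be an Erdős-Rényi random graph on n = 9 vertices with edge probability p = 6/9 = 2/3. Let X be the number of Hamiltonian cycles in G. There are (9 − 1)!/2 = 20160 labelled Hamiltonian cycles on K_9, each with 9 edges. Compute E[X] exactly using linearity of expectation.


K_9 has (9 − 1)!/2 = 20160 labelled Hamiltonian cycles.
For each such Hamiltonian cycle H, let X_H = 1 if all 9 edges of H are present in G. Then P[X_H = 1] = p^{9} = (2/3)^{9} = 512/19683.
Summing the indicators: E[X] = Σ_H E[X_H] = 20160 · p^{9} = 20160 · 512/19683 = 1146880/2187.
Numerically: E[X] ≈ 524.4.

E[X] = 20160 · (2/3)^{9} = 1146880/2187 ≈ 524.4.


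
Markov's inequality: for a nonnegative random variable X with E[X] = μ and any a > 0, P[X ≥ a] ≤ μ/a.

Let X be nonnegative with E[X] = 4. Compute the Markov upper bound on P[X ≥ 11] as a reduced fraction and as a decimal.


μ = E[X] = 4, a = 11.
Markov: P[X ≥ 11] ≤ μ/a = (4)/11 = 4/11.
Numerically: ≈ 0.36364.
(Since a = 11 > μ = 4.00000, the bound 4/11 is < 1 and informative.)

P[X ≥ 11] ≤ 4/11 ≈ 0.36364.


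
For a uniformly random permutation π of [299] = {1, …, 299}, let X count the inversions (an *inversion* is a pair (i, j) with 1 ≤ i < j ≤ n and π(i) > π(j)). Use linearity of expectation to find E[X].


Write X = Σ X_I over the C(299, 2) = 44551 pairs i < j, with X_I the indicator of one inversion.
There are 44551 indicators.
For each fixed pair i < j, the values π(i) and π(j) are two distinct elements of {1, …, 299} in uniformly random order; by symmetry P[π(i) > π(j)] = 1/2.
By linearity: E[X] = 44551 · (1/2) = C(299, 2) · (1/2) = 44551/2 = 44551/2 ≈ 22275.50000.

E[X] = 44551/2 = 22275.50000.


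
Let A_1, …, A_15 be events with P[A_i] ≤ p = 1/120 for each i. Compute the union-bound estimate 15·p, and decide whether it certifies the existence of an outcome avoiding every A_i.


Union bound: P[∪_{i=1}^{15} A_i] ≤ Σ_i P[A_i] ≤ 15·p = 15·(1/120) = 1/8.
Numerically: 1/8 ≈ 0.12500.
Is 1/8 < 1? YES.
Since P[∪ A_i] ≤ 1/8 < 1, the complement has P[∩ A_i^c] ≥ 1 − 1/8 = 7/8 > 0, so some outcome avoids every A_i.

15·p = 1/8 ≈ 0.12500; existence CERTIFIED by the union bound.


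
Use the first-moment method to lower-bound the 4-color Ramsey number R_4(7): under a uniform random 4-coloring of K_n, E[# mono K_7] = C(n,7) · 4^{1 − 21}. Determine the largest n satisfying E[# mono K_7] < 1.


We need C(n, 7) · 4^{1 − 21} < 1, i.e. C(n, 7) < 4^{21 − 1} = 1099511627776.
Check values of n near the boundary:
  n = 174: C(174, 7) = 847879782984; 847879782984 < 1099511627776? YES
  n = 175: C(175, 7) = 883208107275; 883208107275 < 1099511627776? YES
  n = 176: C(176, 7) = 919790691600; 919790691600 < 1099511627776? YES
  n = 177: C(177, 7) = 957664425960; 957664425960 < 1099511627776? YES
  n = 178: C(178, 7) = 996867063280; 996867063280 < 1099511627776? YES
  n = 179: C(179, 7) = 1037437234460; 1037437234460 < 1099511627776? YES
  n = 180: C(180, 7) = 1079414463600; 1079414463600 < 1099511627776? YES
  n = 181: C(181, 7) = 1122839183400; 1122839183400 < 1099511627776? NO
The largest n with C(n, 7) < 1099511627776 is n = 180 (where E[X] = 67463403975/68719476736 ≈ 0.982). Hence R_4(7) > 180, i.e. R_4(7) ≥ 181.

Largest n = 180; hence R_4(7) > 180.


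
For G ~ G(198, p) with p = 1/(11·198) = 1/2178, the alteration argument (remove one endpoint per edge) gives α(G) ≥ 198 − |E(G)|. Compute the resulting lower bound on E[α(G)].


E[|E(G)|] = C(198, 2)·p = 19503 · (1/2178) = 197/22.
E[α(G)] ≥ n − E[|E(G)|] = 198 − 197/22 = 4159/22.
Numerically: ≈ 189.045.
(This is only a lower bound; the true E[α(G)] may be larger.)

E[α(G)] ≥ 4159/22 ≈ 189.045.


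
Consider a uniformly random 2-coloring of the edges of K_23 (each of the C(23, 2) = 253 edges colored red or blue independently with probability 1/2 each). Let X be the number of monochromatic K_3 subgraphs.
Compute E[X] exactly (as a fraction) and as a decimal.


Let X = Σ_S X_S over the C(23, 3) = 1771 subsets S of size 3, where X_S = 1 if the K_3 on S is monochromatic.
For a fixed S, the K_3 on S has C(3, 2) = 3 edges. P[all 3 edges red] = (1/2)^3, and likewise for blue, so P[monochromatic] = 2·(1/2)^3 = 2^{1 − 3} = 1/4.
By linearity: E[X] = C(23, 3) · 2^{1 − 3} = 1771 · 1/4 = 1771/4.
Numerically: E[X] ≈ 442.750.

E[X] = C(23,3)·2^(1−C(3,2)) = 1771/4 ≈ 442.750.


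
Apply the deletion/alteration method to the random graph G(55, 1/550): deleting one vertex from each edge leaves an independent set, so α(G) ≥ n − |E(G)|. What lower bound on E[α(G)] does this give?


E[|E(G)|] = C(55, 2)·p = 1485 · (1/550) = 27/10.
E[α(G)] ≥ n − E[|E(G)|] = 55 − 27/10 = 523/10.
Numerically: ≈ 52.3000.
(This is only a lower bound; the true E[α(G)] may be larger.)

E[α(G)] ≥ 523/10 ≈ 52.3000.


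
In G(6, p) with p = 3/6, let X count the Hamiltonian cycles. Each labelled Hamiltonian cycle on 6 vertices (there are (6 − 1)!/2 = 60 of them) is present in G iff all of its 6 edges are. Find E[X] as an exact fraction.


K_6 has (6 − 1)!/2 = 60 labelled Hamiltonian cycles.
For each such Hamiltonian cycle H, let X_H = 1 if all 6 edges of H are present in G. Then P[X_H = 1] = p^{6} = (1/2)^{6} = 1/64.
By linearity of expectation: E[X] = Σ_H E[X_H] = 60 · p^{6} = 60 · 1/64 = 15/16.
Numerically: E[X] ≈ 0.9375.

E[X] = 60 · (1/2)^{6} = 15/16 ≈ 0.9375.


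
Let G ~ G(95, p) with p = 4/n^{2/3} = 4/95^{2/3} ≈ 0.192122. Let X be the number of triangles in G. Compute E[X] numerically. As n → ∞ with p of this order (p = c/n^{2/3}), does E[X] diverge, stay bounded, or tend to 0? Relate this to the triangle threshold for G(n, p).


Number of potential triangles: C(95, 3) = 138415.
Each occurs with probability p³ ≈ (0.192122)³ ≈ 7.09141274e-03.
By linearity: E[X] = C(95, 3)·p³ ≈ 138415 · 7.09141274e-03 ≈ 981.557895.
Since α = 2/3 < 1, p = c/n^{2/3} ≫ 1/n is above the triangle threshold p ~ 1/n. Asymptotically E[X] ~ (c³/6)·n^{3(1−α)} = (4³/6)·n^{1} → ∞; triangles are abundant w.h.p.

E[X] ≈ 981.557895; in regime p = Θ(1/n^{2/3}) E[X] diverges (above the triangle threshold p ~ 1/n).


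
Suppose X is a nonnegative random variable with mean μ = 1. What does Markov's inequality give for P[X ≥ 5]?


μ = E[X] = 1, a = 5.
Markov: P[X ≥ 5] ≤ μ/a = (1)/5 = 1/5.
Numerically: ≈ 0.20000.
(Since a = 5 > μ = 1.00000, the bound 1/5 is < 1 and informative.)

P[X ≥ 5] ≤ 1/5 ≈ 0.20000.


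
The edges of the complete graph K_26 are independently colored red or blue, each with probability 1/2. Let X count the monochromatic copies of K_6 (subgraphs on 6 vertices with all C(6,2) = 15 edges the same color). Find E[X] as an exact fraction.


Let X = Σ_S X_S over the C(26, 6) = 230230 subsets S of size 6, where X_S = 1 if the K_6 on S is monochromatic.
For a fixed S, the K_6 on S has C(6, 2) = 15 edges. P[all 15 edges red] = (1/2)^15, and likewise for blue, so P[monochromatic] = 2·(1/2)^15 = 2^{1 − 15} = 1/16384.
By linearity of expectation: E[X] = C(26, 6) · 2^{1 − 15} = 230230 · 1/16384 = 115115/8192.
Numerically: E[X] ≈ 14.052.

E[X] = C(26,6)·2^(1−C(6,2)) = 115115/8192 ≈ 14.052.


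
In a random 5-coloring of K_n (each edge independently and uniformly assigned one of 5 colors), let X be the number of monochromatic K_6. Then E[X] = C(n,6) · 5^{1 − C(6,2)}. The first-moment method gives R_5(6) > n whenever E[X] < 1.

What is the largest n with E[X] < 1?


We need C(n, 6) · 5^{1 − 15} < 1, i.e. C(n, 6) < 5^{15 − 1} = 6103515625.
Check values of n near the boundary:
  n = 129: C(129, 6) = 5688177600; 5688177600 < 6103515625? YES
  n = 130: C(130, 6) = 5963412000; 5963412000 < 6103515625? YES
  n = 131: C(131, 6) = 6249655776; 6249655776 < 6103515625? NO
The largest n with C(n, 6) < 6103515625 is n = 130 (where E[X] = 47707296/48828125 ≈ 0.97705). Hence R_5(6) > 130, i.e. R_5(6) ≥ 131.

Largest n = 130; hence R_5(6) > 130.


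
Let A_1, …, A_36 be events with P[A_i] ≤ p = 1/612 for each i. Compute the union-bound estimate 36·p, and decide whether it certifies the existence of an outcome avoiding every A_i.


Union bound: P[∪_{i=1}^{36} A_i] ≤ Σ_i P[A_i] ≤ 36·p = 36·(1/612) = 1/17.
Numerically: 1/17 ≈ 0.058824.
Is 1/17 < 1? YES.
Since P[∪ A_i] ≤ 1/17 < 1, the complement has P[∩ A_i^c] ≥ 1 − 1/17 = 16/17 > 0, so some outcome avoids every A_i.

36·p = 1/17 ≈ 0.058824; existence CERTIFIED by the union bound.


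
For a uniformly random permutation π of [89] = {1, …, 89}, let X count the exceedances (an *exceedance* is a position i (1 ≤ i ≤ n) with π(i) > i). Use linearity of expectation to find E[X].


Write X = Σ_{i=1}^{89} X_i, where X_i = 1_{π(i) > i}.
For each fixed i, π(i) is uniform over {1, …, 89} (marginal of a uniform permutation), so P[π(i) > i] = (n − i)/n. Summing: Σ_{i=1}^{89} (n − i)/n = (0 + 1 + … + 88)/89 = 89(89 − 1)/(2·89) = (89 − 1)/2.
Hence E[X] = Σ_{i=1}^{89} (89 − i)/89 = 44 ≈ 44.000000.

E[X] = 44 = 44.000000.


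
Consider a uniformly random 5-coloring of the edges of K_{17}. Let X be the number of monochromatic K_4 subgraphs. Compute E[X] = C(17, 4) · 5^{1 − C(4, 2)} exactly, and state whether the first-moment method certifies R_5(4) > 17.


E[X] = C(17, 4) · 5^{1 − 6} = 2380 · 5^{−5} = 2380/3125.
As a reduced fraction: E[X] = 476/625 ≈ 0.7616000.
Is E[X] < 1? YES.
Since E[X] < 1, there exists a 5-coloring of K_{17} with no monochromatic K_4; hence R_5(4) > 17.

E[X] = 476/625 ≈ 0.7616000; E[X] < 1, so R_5(4) > 17.


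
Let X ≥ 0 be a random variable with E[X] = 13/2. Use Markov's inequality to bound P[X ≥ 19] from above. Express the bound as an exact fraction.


μ = E[X] = 13/2, a = 19.
Markov: P[X ≥ 19] ≤ μ/a = (13/2)/19 = 13/38.
Numerically: ≈ 0.342.
(Since a = 19 > μ = 6.500, the bound 13/38 is < 1 and informative.)

P[X ≥ 19] ≤ 13/38 ≈ 0.342.


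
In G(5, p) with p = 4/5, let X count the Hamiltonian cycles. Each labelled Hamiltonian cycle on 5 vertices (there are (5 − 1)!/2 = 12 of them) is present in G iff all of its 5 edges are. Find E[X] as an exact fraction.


K_5 has (5 − 1)!/2 = 12 labelled Hamiltonian cycles.
For each such Hamiltonian cycle H, let X_H = 1 if all 5 edges of H are present in G. Then P[X_H = 1] = p^{5} = (4/5)^{5} = 1024/3125.
Summing the indicators: E[X] = Σ_H E[X_H] = 12 · p^{5} = 12 · 1024/3125 = 12288/3125.
Numerically: E[X] ≈ 3.93216.

E[X] = 12 · (4/5)^{5} = 12288/3125 ≈ 3.93216.


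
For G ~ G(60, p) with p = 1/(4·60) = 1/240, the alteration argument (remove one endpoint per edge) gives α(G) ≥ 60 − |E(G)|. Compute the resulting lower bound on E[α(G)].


E[|E(G)|] = C(60, 2)·p = 1770 · (1/240) = 59/8.
E[α(G)] ≥ n − E[|E(G)|] = 60 − 59/8 = 421/8.
Numerically: ≈ 52.625.
(This is only a lower bound; the true E[α(G)] may be larger.)

E[α(G)] ≥ 421/8 ≈ 52.625.


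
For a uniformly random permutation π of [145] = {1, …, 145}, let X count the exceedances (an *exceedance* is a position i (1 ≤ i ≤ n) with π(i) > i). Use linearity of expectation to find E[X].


Write X = Σ_{i=1}^{145} X_i, where X_i = 1_{π(i) > i}.
For each fixed i, π(i) is uniform over {1, …, 145} (marginal of a uniform permutation), so P[π(i) > i] = (n − i)/n. Summing: Σ_{i=1}^{145} (n − i)/n = (0 + 1 + … + 144)/145 = 145(145 − 1)/(2·145) = (145 − 1)/2.
Hence E[X] = Σ_{i=1}^{145} (145 − i)/145 = 72 ≈ 72.000.

E[X] = 72 = 72.000.


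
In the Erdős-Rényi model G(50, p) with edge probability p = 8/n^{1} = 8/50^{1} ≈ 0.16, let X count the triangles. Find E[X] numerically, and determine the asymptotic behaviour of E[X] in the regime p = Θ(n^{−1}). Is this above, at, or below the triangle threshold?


Number of potential triangles: C(50, 3) = 19600.
Each occurs with probability p³ ≈ (0.16)³ ≈ 4.09600e-03.
By linearity: E[X] = C(50, 3)·p³ ≈ 19600 · 4.09600e-03 ≈ 80.282.
Here α = 1, so p = 8/n is exactly at the triangle threshold p ~ 1/n. Asymptotically E[X] → c³/6 = 8³/6 = 256/3 ≈ 85.333, a bounded constant. In this regime the triangle count is asymptotically Poisson(c³/6).

E[X] ≈ 80.282; in regime p = Θ(1/n^{1}) E[X] stays bounded (at the triangle threshold p ~ 1/n).


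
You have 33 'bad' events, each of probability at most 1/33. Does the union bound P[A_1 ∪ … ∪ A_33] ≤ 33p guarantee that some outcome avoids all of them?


Union bound: P[∪_{i=1}^{33} A_i] ≤ Σ_i P[A_i] ≤ 33·p = 33·(1/33) = 1.
Numerically: 1 ≈ 1.000000.
Is 1 < 1? NO.
Since the bound 1 is ≥ 1, the union bound is uninformative here; it does NOT by itself certify existence.

33·p = 1 ≈ 1.000000; existence NOT certified by the union bound.


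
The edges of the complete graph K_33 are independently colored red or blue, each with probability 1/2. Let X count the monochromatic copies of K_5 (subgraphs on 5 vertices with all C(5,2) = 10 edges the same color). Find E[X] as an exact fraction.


Let X = Σ_S X_S over the C(33, 5) = 237336 subsets S of size 5, where X_S = 1 if the K_5 on S is monochromatic.
For a fixed S, the K_5 on S has C(5, 2) = 10 edges. P[all 10 edges red] = (1/2)^10, and likewise for blue, so P[monochromatic] = 2·(1/2)^10 = 2^{1 − 10} = 1/512.
By linearity: E[X] = C(33, 5) · 2^{1 − 10} = 237336 · 1/512 = 29667/64.
Numerically: E[X] ≈ 463.54688.

E[X] = C(33,5)·2^(1−C(5,2)) = 29667/64 ≈ 463.54688.


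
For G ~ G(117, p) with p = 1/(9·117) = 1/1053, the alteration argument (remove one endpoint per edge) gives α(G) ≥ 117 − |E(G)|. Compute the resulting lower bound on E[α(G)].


E[|E(G)|] = C(117, 2)·p = 6786 · (1/1053) = 58/9.
E[α(G)] ≥ n − E[|E(G)|] = 117 − 58/9 = 995/9.
Numerically: ≈ 110.5556.
(This is only a lower bound; the true E[α(G)] may be larger.)

E[α(G)] ≥ 995/9 ≈ 110.5556.


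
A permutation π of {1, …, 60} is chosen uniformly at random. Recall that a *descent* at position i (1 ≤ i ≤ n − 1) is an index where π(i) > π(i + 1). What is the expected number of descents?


Write X = Σ X_I over i = 1, …, 59, with X_I the indicator of one descent.
There are 59 indicators.
For each fixed i, the pair (π(i), π(i+1)) is a uniformly random ordered pair of distinct values from {1, …, 60}; by symmetry P[π(i) > π(i+1)] = 1/2.
By linearity: E[X] = 59 · (1/2) = (60 − 1) · (1/2) = 59/2 ≈ 29.500000.

E[X] = 59/2 = 29.500000.


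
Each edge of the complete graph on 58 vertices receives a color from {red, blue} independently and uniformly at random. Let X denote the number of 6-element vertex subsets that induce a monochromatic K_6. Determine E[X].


Let X = Σ_S X_S over the C(58, 6) = 40475358 subsets S of size 6, where X_S = 1 if the K_6 on S is monochromatic.
For a fixed S, the K_6 on S has C(6, 2) = 15 edges. P[all 15 edges red] = (1/2)^15, and likewise for blue, so P[monochromatic] = 2·(1/2)^15 = 2^{1 − 15} = 1/16384.
Summing: E[X] = C(58, 6) · 2^{1 − 15} = 40475358 · 1/16384 = 20237679/8192.
Numerically: E[X] ≈ 2470.41980.

E[X] = C(58,6)·2^(1−C(6,2)) = 20237679/8192 ≈ 2470.41980.


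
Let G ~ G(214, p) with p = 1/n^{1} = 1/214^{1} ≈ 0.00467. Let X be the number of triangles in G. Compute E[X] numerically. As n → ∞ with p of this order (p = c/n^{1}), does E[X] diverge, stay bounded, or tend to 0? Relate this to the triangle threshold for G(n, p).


Number of potential triangles: C(214, 3) = 1610564.
Each occurs with probability p³ ≈ (0.00467)³ ≈ 1.02037e-07.
By linearity: E[X] = C(214, 3)·p³ ≈ 1610564 · 1.02037e-07 ≈ 0.164.
Here α = 1, so p = 1/n is exactly at the triangle threshold p ~ 1/n. Asymptotically E[X] → c³/6 = 1³/6 = 1/6 ≈ 0.167, a bounded constant. In this regime the triangle count is asymptotically Poisson(c³/6).

E[X] ≈ 0.164; in regime p = Θ(1/n^{1}) E[X] stays bounded (at the triangle threshold p ~ 1/n).


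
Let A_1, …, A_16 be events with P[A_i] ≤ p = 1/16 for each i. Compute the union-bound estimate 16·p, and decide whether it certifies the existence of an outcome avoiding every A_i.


Union bound: P[∪_{i=1}^{16} A_i] ≤ Σ_i P[A_i] ≤ 16·p = 16·(1/16) = 1.
Numerically: 1 ≈ 1.000000.
Is 1 < 1? NO.
Since the bound 1 is ≥ 1, the union bound is uninformative here; it does NOT by itself certify existence.

16·p = 1 ≈ 1.000000; existence NOT certified by the union bound.


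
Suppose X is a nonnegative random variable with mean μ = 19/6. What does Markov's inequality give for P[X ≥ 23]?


μ = E[X] = 19/6, a = 23.
Markov: P[X ≥ 23] ≤ μ/a = (19/6)/23 = 19/138.
Numerically: ≈ 0.138.
(Since a = 23 > μ = 3.167, the bound 19/138 is < 1 and informative.)

P[X ≥ 23] ≤ 19/138 ≈ 0.138.


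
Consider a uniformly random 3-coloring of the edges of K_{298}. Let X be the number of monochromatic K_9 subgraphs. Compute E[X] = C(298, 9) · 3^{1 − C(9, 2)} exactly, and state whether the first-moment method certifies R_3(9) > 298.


E[X] = C(298, 9) · 3^{1 − 36} = 45207677551849890 · 3^{−35} = 45207677551849890/50031545098999707.
As a reduced fraction: E[X] = 15069225850616630/16677181699666569 ≈ 0.904.
Is E[X] < 1? YES.
Since E[X] < 1, there exists a 3-coloring of K_{298} with no monochromatic K_9; hence R_3(9) > 298.

E[X] = 15069225850616630/16677181699666569 ≈ 0.904; E[X] < 1, so R_3(9) > 298.


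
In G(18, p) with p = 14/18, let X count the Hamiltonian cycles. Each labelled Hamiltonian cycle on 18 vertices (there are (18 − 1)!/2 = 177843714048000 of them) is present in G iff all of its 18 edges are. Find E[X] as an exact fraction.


K_18 has (18 − 1)!/2 = 177843714048000 labelled Hamiltonian cycles.
For each such Hamiltonian cycle H, let X_H = 1 if all 18 edges of H are present in G. Then P[X_H = 1] = p^{18} = (7/9)^{18} = 1628413597910449/150094635296999121.
By linearity of expectation: E[X] = Σ_H E[X_H] = 177843714048000 · p^{18} = 177843714048000 · 1628413597910449/150094635296999121 = 397260798708725298034688000/205891132094649.
Numerically: E[X] ≈ 1.92947e+12.

E[X] = 177843714048000 · (7/9)^{18} = 397260798708725298034688000/205891132094649 ≈ 1.92947e+12.


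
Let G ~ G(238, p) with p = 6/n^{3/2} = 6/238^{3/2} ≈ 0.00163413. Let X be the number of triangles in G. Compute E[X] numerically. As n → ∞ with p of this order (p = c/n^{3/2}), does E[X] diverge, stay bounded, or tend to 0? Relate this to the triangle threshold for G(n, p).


Number of potential triangles: C(238, 3) = 2218636.
Each occurs with probability p³ ≈ (0.00163413)³ ≈ 4.36372571e-09.
By linearity: E[X] = C(238, 3)·p³ ≈ 2218636 · 4.36372571e-09 ≈ 0.009682.
Since α = 3/2 > 1, p = c/n^{3/2} = o(1/n) is below the triangle threshold p ~ 1/n. Asymptotically E[X] ~ (c³/6)·n^{3(1−α)} = (6³/6)·n^{-1.5} → 0, so by Markov's inequality G has no triangles w.h.p.

E[X] ≈ 0.009682; in regime p = Θ(1/n^{3/2}) E[X] tends to 0 (below the triangle threshold p ~ 1/n).


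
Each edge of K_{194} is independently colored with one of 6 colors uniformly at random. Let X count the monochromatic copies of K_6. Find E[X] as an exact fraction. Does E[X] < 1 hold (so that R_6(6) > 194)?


E[X] = C(194, 6) · 6^{1 − 15} = 68482017072 · 6^{−14} = 68482017072/78364164096.
As a reduced fraction: E[X] = 475569563/544195584 ≈ 0.8739.
Is E[X] < 1? YES.
Since E[X] < 1, there exists a 6-coloring of K_{194} with no monochromatic K_6; hence R_6(6) > 194.

E[X] = 475569563/544195584 ≈ 0.8739; E[X] < 1, so R_6(6) > 194.


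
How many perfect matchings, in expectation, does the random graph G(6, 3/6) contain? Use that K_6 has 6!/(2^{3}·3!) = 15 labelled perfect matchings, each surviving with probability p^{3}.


K_6 has 6!/(2^{3}·3!) = 15 labelled perfect matchings.
For each such perfect matching H, let X_H = 1 if all 3 edges of H are present in G. Then P[X_H = 1] = p^{3} = (1/2)^{3} = 1/8.
By linearity of expectation: E[X] = Σ_H E[X_H] = 15 · p^{3} = 15 · 1/8 = 15/8.
Numerically: E[X] ≈ 1.875.

E[X] = 15 · (1/2)^{3} = 15/8 ≈ 1.875.


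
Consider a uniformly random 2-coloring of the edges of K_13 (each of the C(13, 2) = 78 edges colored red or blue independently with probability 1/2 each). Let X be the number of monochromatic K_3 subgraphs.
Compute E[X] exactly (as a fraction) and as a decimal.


Let X = Σ_S X_S over the C(13, 3) = 286 subsets S of size 3, where X_S = 1 if the K_3 on S is monochromatic.
For a fixed S, the K_3 on S has C(3, 2) = 3 edges. P[all 3 edges red] = (1/2)^3, and likewise for blue, so P[monochromatic] = 2·(1/2)^3 = 2^{1 − 3} = 1/4.
Summing: E[X] = C(13, 3) · 2^{1 − 3} = 286 · 1/4 = 143/2.
Numerically: E[X] ≈ 71.5000.

E[X] = C(13,3)·2^(1−C(3,2)) = 143/2 ≈ 71.5000.


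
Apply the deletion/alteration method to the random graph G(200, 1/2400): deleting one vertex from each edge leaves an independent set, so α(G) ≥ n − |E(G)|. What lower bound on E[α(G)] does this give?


E[|E(G)|] = C(200, 2)·p = 19900 · (1/2400) = 199/24.
E[α(G)] ≥ n − E[|E(G)|] = 200 − 199/24 = 4601/24.
Numerically: ≈ 191.7083.
(This is only a lower bound; the true E[α(G)] may be larger.)

E[α(G)] ≥ 4601/24 ≈ 191.7083.


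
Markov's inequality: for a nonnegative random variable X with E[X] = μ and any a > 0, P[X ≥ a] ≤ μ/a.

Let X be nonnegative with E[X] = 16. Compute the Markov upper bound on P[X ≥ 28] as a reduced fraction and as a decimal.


μ = E[X] = 16, a = 28.
Markov: P[X ≥ 28] ≤ μ/a = (16)/28 = 4/7.
Numerically: ≈ 0.571.
(Since a = 28 > μ = 16.000, the bound 4/7 is < 1 and informative.)

P[X ≥ 28] ≤ 4/7 ≈ 0.571.


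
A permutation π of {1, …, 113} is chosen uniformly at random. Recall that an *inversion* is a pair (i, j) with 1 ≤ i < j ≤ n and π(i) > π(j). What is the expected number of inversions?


Write X = Σ X_I over the C(113, 2) = 6328 pairs i < j, with X_I the indicator of one inversion.
There are 6328 indicators.
For each fixed pair i < j, the values π(i) and π(j) are two distinct elements of {1, …, 113} in uniformly random order; by symmetry P[π(i) > π(j)] = 1/2.
By linearity: E[X] = 6328 · (1/2) = C(113, 2) · (1/2) = 6328/2 = 3164 ≈ 3164.0000.

E[X] = 3164 = 3164.0000.


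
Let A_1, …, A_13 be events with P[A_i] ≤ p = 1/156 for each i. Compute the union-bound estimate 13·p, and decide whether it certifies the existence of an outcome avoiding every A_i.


Union bound: P[∪_{i=1}^{13} A_i] ≤ Σ_i P[A_i] ≤ 13·p = 13·(1/156) = 1/12.
Numerically: 1/12 ≈ 0.08333.
Is 1/12 < 1? YES.
Since P[∪ A_i] ≤ 1/12 < 1, the complement has P[∩ A_i^c] ≥ 1 − 1/12 = 11/12 > 0, so some outcome avoids every A_i.

13·p = 1/12 ≈ 0.08333; existence CERTIFIED by the union bound.


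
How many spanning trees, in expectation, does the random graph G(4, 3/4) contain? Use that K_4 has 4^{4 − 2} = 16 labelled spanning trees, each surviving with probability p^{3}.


K_4 has 4^{4 − 2} = 16 labelled spanning trees.
For each such spanning tree H, let X_H = 1 if all 3 edges of H are present in G. Then P[X_H = 1] = p^{3} = (3/4)^{3} = 27/64.
Summing the indicators: E[X] = Σ_H E[X_H] = 16 · p^{3} = 16 · 27/64 = 27/4.
Numerically: E[X] ≈ 6.75.

E[X] = 16 · (3/4)^{3} = 27/4 ≈ 6.75.


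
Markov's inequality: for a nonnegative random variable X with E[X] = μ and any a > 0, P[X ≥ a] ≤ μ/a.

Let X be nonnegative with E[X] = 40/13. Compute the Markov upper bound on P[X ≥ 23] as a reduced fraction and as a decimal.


μ = E[X] = 40/13, a = 23.
Markov: P[X ≥ 23] ≤ μ/a = (40/13)/23 = 40/299.
Numerically: ≈ 0.1338.
(Since a = 23 > μ = 3.0769, the bound 40/299 is < 1 and informative.)

P[X ≥ 23] ≤ 40/299 ≈ 0.1338.


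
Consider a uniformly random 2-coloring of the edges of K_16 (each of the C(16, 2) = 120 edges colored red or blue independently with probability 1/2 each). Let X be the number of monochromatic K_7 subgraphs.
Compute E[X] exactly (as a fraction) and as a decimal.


Let X = Σ_S X_S over the C(16, 7) = 11440 subsets S of size 7, where X_S = 1 if the K_7 on S is monochromatic.
For a fixed S, the K_7 on S has C(7, 2) = 21 edges. P[all 21 edges red] = (1/2)^21, and likewise for blue, so P[monochromatic] = 2·(1/2)^21 = 2^{1 − 21} = 1/1048576.
By linearity: E[X] = C(16, 7) · 2^{1 − 21} = 11440 · 1/1048576 = 715/65536.
Numerically: E[X] ≈ 0.01091.

E[X] = C(16,7)·2^(1−C(7,2)) = 715/65536 ≈ 0.01091.


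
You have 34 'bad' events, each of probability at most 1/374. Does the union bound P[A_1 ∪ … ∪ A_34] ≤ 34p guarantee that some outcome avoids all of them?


Union bound: P[∪_{i=1}^{34} A_i] ≤ Σ_i P[A_i] ≤ 34·p = 34·(1/374) = 1/11.
Numerically: 1/11 ≈ 0.090909.
Is 1/11 < 1? YES.
Since P[∪ A_i] ≤ 1/11 < 1, the complement has P[∩ A_i^c] ≥ 1 − 1/11 = 10/11 > 0, so some outcome avoids every A_i.

34·p = 1/11 ≈ 0.090909; existence CERTIFIED by the union bound.


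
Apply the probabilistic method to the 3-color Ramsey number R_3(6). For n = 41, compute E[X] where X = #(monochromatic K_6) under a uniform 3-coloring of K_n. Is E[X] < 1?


E[X] = C(41, 6) · 3^{1 − 15} = 4496388 · 3^{−14} = 4496388/4782969.
As a reduced fraction: E[X] = 1498796/1594323 ≈ 0.94008.
Is E[X] < 1? YES.
Since E[X] < 1, there exists a 3-coloring of K_{41} with no monochromatic K_6; hence R_3(6) > 41.

E[X] = 1498796/1594323 ≈ 0.94008; E[X] < 1, so R_3(6) > 41.


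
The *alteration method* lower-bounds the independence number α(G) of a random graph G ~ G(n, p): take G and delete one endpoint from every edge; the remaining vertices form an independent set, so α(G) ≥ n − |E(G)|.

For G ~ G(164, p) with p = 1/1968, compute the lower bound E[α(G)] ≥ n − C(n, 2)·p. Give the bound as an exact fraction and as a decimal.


E[|E(G)|] = C(164, 2)·p = 13366 · (1/1968) = 163/24.
E[α(G)] ≥ n − E[|E(G)|] = 164 − 163/24 = 3773/24.
Numerically: ≈ 157.208333.
(This is only a lower bound; the true E[α(G)] may be larger.)

E[α(G)] ≥ 3773/24 ≈ 157.208333.


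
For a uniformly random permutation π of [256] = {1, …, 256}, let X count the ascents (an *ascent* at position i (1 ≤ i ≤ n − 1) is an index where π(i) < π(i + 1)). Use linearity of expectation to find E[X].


Write X = Σ X_I over i = 1, …, 255, with X_I the indicator of one ascent.
There are 255 indicators.
For each fixed i, the pair (π(i), π(i+1)) is a uniformly random ordered pair of distinct values from {1, …, 256}; by symmetry P[π(i) < π(i+1)] = 1/2.
By linearity: E[X] = 255 · (1/2) = (256 − 1) · (1/2) = 255/2 ≈ 127.50000.

E[X] = 255/2 = 127.50000.


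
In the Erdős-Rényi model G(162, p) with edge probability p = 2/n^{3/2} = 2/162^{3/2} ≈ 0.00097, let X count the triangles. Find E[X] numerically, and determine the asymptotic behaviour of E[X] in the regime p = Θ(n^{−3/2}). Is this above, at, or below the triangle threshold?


Number of potential triangles: C(162, 3) = 695520.
Each occurs with probability p³ ≈ (0.00097)³ ≈ 9.125831e-10.
By linearity: E[X] = C(162, 3)·p³ ≈ 695520 · 9.125831e-10 ≈ 0.0006.
Since α = 3/2 > 1, p = c/n^{3/2} = o(1/n) is below the triangle threshold p ~ 1/n. Asymptotically E[X] ~ (c³/6)·n^{3(1−α)} = (2³/6)·n^{-1.5} → 0, so by Markov's inequality G has no triangles w.h.p.

E[X] ≈ 0.0006; in regime p = Θ(1/n^{3/2}) E[X] tends to 0 (below the triangle threshold p ~ 1/n).


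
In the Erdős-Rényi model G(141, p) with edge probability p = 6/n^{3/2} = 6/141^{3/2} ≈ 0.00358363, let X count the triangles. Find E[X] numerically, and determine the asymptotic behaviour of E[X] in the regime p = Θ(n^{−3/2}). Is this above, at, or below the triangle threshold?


Number of potential triangles: C(141, 3) = 457310.
Each occurs with probability p³ ≈ (0.00358363)³ ≈ 4.60222391e-08.
By linearity: E[X] = C(141, 3)·p³ ≈ 457310 · 4.60222391e-08 ≈ 0.021046.
Since α = 3/2 > 1, p = c/n^{3/2} = o(1/n) is below the triangle threshold p ~ 1/n. Asymptotically E[X] ~ (c³/6)·n^{3(1−α)} = (6³/6)·n^{-1.5} → 0, so by Markov's inequality G has no triangles w.h.p.

E[X] ≈ 0.021046; in regime p = Θ(1/n^{3/2}) E[X] tends to 0 (below the triangle threshold p ~ 1/n).


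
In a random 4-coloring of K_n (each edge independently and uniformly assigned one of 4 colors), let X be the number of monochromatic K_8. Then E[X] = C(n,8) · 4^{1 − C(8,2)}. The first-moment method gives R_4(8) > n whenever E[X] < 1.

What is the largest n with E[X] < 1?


We need C(n, 8) · 4^{1 − 28} < 1, i.e. C(n, 8) < 4^{28 − 1} = 18014398509481984.
Check values of n near the boundary:
  n = 406: C(406, 8) = 17082453897995850; 17082453897995850 < 18014398509481984? YES
  n = 407: C(407, 8) = 17424959239309050; 17424959239309050 < 18014398509481984? YES
  n = 408: C(408, 8) = 17773458424095231; 17773458424095231 < 18014398509481984? YES
  n = 409: C(409, 8) = 18128041135797879; 18128041135797879 < 18014398509481984? NO
The largest n with C(n, 8) < 18014398509481984 is n = 408 (where E[X] = 17773458424095231/18014398509481984 ≈ 0.98663). Hence R_4(8) > 408, i.e. R_4(8) ≥ 409.

Largest n = 408; hence R_4(8) > 408.


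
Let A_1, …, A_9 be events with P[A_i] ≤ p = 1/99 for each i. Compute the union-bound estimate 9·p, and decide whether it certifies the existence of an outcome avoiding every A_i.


Union bound: P[∪_{i=1}^{9} A_i] ≤ Σ_i P[A_i] ≤ 9·p = 9·(1/99) = 1/11.
Numerically: 1/11 ≈ 0.091.
Is 1/11 < 1? YES.
Since P[∪ A_i] ≤ 1/11 < 1, the complement has P[∩ A_i^c] ≥ 1 − 1/11 = 10/11 > 0, so some outcome avoids every A_i.

9·p = 1/11 ≈ 0.091; existence CERTIFIED by the union bound.


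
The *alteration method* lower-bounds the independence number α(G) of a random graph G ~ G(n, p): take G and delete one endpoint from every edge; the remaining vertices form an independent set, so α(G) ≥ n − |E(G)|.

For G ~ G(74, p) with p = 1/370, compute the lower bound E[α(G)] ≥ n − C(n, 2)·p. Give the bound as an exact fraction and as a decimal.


E[|E(G)|] = C(74, 2)·p = 2701 · (1/370) = 73/10.
E[α(G)] ≥ n − E[|E(G)|] = 74 − 73/10 = 667/10.
Numerically: ≈ 66.70000.
(This is only a lower bound; the true E[α(G)] may be larger.)

E[α(G)] ≥ 667/10 ≈ 66.70000.


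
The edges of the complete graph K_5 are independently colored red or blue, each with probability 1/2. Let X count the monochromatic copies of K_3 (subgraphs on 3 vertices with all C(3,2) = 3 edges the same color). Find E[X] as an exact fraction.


Let X = Σ_S X_S over the C(5, 3) = 10 subsets S of size 3, where X_S = 1 if the K_3 on S is monochromatic.
For a fixed S, the K_3 on S has C(3, 2) = 3 edges. P[all 3 edges red] = (1/2)^3, and likewise for blue, so P[monochromatic] = 2·(1/2)^3 = 2^{1 − 3} = 1/4.
By linearity: E[X] = C(5, 3) · 2^{1 − 3} = 10 · 1/4 = 5/2.
Numerically: E[X] ≈ 2.500000.

E[X] = C(5,3)·2^(1−C(3,2)) = 5/2 ≈ 2.500000.


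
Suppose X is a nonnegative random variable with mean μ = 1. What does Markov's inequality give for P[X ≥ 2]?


μ = E[X] = 1, a = 2.
Markov: P[X ≥ 2] ≤ μ/a = (1)/2 = 1/2.
Numerically: ≈ 0.500.
(Since a = 2 > μ = 1.000, the bound 1/2 is < 1 and informative.)

P[X ≥ 2] ≤ 1/2 ≈ 0.500.


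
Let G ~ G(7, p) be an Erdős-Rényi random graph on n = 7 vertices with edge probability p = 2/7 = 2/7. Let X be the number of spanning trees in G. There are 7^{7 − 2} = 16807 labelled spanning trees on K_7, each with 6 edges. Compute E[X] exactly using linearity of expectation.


K_7 has 7^{7 − 2} = 16807 labelled spanning trees.
For each such spanning tree H, let X_H = 1 if all 6 edges of H are present in G. Then P[X_H = 1] = p^{6} = (2/7)^{6} = 64/117649.
By linearity: E[X] = Σ_H E[X_H] = 16807 · p^{6} = 16807 · 64/117649 = 64/7.
Numerically: E[X] ≈ 9.143.

E[X] = 16807 · (2/7)^{6} = 64/7 ≈ 9.143.


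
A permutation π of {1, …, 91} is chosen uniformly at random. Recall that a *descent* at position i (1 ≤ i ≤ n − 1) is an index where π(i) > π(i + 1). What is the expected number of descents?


Write X = Σ X_I over i = 1, …, 90, with X_I the indicator of one descent.
There are 90 indicators.
For each fixed i, the pair (π(i), π(i+1)) is a uniformly random ordered pair of distinct values from {1, …, 91}; by symmetry P[π(i) > π(i+1)] = 1/2.
By linearity: E[X] = 90 · (1/2) = (91 − 1) · (1/2) = 45 ≈ 45.0000.

E[X] = 45 = 45.0000.


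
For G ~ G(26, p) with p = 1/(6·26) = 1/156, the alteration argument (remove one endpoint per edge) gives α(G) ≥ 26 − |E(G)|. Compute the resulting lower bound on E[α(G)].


E[|E(G)|] = C(26, 2)·p = 325 · (1/156) = 25/12.
E[α(G)] ≥ n − E[|E(G)|] = 26 − 25/12 = 287/12.
Numerically: ≈ 23.9167.
(This is only a lower bound; the true E[α(G)] may be larger.)

E[α(G)] ≥ 287/12 ≈ 23.9167.


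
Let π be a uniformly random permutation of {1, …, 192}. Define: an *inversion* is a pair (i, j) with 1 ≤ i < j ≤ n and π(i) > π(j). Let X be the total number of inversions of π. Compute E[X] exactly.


Write X = Σ X_I over the C(192, 2) = 18336 pairs i < j, with X_I the indicator of one inversion.
There are 18336 indicators.
For each fixed pair i < j, the values π(i) and π(j) are two distinct elements of {1, …, 192} in uniformly random order; by symmetry P[π(i) > π(j)] = 1/2.
By linearity: E[X] = 18336 · (1/2) = C(192, 2) · (1/2) = 18336/2 = 9168 ≈ 9168.000.

E[X] = 9168 = 9168.000.


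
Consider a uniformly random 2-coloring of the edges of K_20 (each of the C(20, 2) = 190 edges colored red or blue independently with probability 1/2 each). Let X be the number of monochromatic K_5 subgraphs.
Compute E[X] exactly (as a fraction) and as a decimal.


Let X = Σ_S X_S over the C(20, 5) = 15504 subsets S of size 5, where X_S = 1 if the K_5 on S is monochromatic.
For a fixed S, the K_5 on S has C(5, 2) = 10 edges. P[all 10 edges red] = (1/2)^10, and likewise for blue, so P[monochromatic] = 2·(1/2)^10 = 2^{1 − 10} = 1/512.
Summing: E[X] = C(20, 5) · 2^{1 − 10} = 15504 · 1/512 = 969/32.
Numerically: E[X] ≈ 30.28125.

E[X] = C(20,5)·2^(1−C(5,2)) = 969/32 ≈ 30.28125.


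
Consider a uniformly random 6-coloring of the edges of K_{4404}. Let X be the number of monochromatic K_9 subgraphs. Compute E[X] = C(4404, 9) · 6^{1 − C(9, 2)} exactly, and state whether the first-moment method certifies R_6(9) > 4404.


E[X] = C(4404, 9) · 6^{1 − 36} = 1703375445537161676647015880 · 6^{−35} = 1703375445537161676647015880/1719070799748422591028658176.
As a reduced fraction: E[X] = 70973976897381736526958995/71627949989517607959527424 ≈ 0.9909.
Is E[X] < 1? YES.
Since E[X] < 1, there exists a 6-coloring of K_{4404} with no monochromatic K_9; hence R_6(9) > 4404.

E[X] = 70973976897381736526958995/71627949989517607959527424 ≈ 0.9909; E[X] < 1, so R_6(9) > 4404.


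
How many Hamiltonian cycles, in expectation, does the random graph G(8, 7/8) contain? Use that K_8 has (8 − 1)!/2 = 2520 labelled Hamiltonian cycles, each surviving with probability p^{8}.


K_8 has (8 − 1)!/2 = 2520 labelled Hamiltonian cycles.
For each such Hamiltonian cycle H, let X_H = 1 if all 8 edges of H are present in G. Then P[X_H = 1] = p^{8} = (7/8)^{8} = 5764801/16777216.
Summing the indicators: E[X] = Σ_H E[X_H] = 2520 · p^{8} = 2520 · 5764801/16777216 = 1815912315/2097152.
Numerically: E[X] ≈ 865.894.

E[X] = 2520 · (7/8)^{8} = 1815912315/2097152 ≈ 865.894.


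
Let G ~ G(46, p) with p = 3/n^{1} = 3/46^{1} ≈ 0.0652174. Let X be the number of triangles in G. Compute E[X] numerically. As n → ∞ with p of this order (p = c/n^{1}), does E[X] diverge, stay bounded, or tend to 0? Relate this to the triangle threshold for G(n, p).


Number of potential triangles: C(46, 3) = 15180.
Each occurs with probability p³ ≈ (0.0652174)³ ≈ 2.77389661e-04.
By linearity: E[X] = C(46, 3)·p³ ≈ 15180 · 2.77389661e-04 ≈ 4.210775.
Here α = 1, so p = 3/n is exactly at the triangle threshold p ~ 1/n. Asymptotically E[X] → c³/6 = 3³/6 = 9/2 ≈ 4.500000, a bounded constant. In this regime the triangle count is asymptotically Poisson(c³/6).

E[X] ≈ 4.210775; in regime p = Θ(1/n^{1}) E[X] stays bounded (at the triangle threshold p ~ 1/n).


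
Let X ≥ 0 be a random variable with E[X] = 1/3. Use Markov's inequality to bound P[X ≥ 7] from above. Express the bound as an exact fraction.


μ = E[X] = 1/3, a = 7.
Markov: P[X ≥ 7] ≤ μ/a = (1/3)/7 = 1/21.
Numerically: ≈ 0.048.
(Since a = 7 > μ = 0.333, the bound 1/21 is < 1 and informative.)

P[X ≥ 7] ≤ 1/21 ≈ 0.048.


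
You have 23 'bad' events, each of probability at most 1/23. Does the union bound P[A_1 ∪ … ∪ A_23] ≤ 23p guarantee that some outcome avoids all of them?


Union bound: P[∪_{i=1}^{23} A_i] ≤ Σ_i P[A_i] ≤ 23·p = 23·(1/23) = 1.
Numerically: 1 ≈ 1.00000.
Is 1 < 1? NO.
Since the bound 1 is ≥ 1, the union bound is uninformative here; it does NOT by itself certify existence.

23·p = 1 ≈ 1.00000; existence NOT certified by the union bound.


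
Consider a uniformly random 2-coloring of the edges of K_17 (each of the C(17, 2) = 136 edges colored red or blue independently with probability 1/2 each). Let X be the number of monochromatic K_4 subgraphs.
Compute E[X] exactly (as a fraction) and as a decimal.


Let X = Σ_S X_S over the C(17, 4) = 2380 subsets S of size 4, where X_S = 1 if the K_4 on S is monochromatic.
For a fixed S, the K_4 on S has C(4, 2) = 6 edges. P[all 6 edges red] = (1/2)^6, and likewise for blue, so P[monochromatic] = 2·(1/2)^6 = 2^{1 − 6} = 1/32.
Summing: E[X] = C(17, 4) · 2^{1 − 6} = 2380 · 1/32 = 595/8.
Numerically: E[X] ≈ 74.37500.

E[X] = C(17,4)·2^(1−C(4,2)) = 595/8 ≈ 74.37500.


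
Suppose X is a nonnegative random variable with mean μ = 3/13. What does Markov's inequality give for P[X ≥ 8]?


μ = E[X] = 3/13, a = 8.
Markov: P[X ≥ 8] ≤ μ/a = (3/13)/8 = 3/104.
Numerically: ≈ 0.02885.
(Since a = 8 > μ = 0.23077, the bound 3/104 is < 1 and informative.)

P[X ≥ 8] ≤ 3/104 ≈ 0.02885.


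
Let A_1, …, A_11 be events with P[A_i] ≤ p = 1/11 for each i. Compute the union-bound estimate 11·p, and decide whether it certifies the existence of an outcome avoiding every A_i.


Union bound: P[∪_{i=1}^{11} A_i] ≤ Σ_i P[A_i] ≤ 11·p = 11·(1/11) = 1.
Numerically: 1 ≈ 1.0000000.
Is 1 < 1? NO.
Since the bound 1 is ≥ 1, the union bound is uninformative here; it does NOT by itself certify existence.

11·p = 1 ≈ 1.0000000; existence NOT certified by the union bound.


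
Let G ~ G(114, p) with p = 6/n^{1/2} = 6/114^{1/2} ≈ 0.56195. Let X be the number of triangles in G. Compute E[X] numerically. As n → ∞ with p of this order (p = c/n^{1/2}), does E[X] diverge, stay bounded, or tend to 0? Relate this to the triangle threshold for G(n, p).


Number of potential triangles: C(114, 3) = 240464.
Each occurs with probability p³ ≈ (0.56195)³ ≈ 1.7745836e-01.
By linearity: E[X] = C(114, 3)·p³ ≈ 240464 · 1.7745836e-01 ≈ 42672.34811.
Since α = 1/2 < 1, p = c/n^{1/2} ≫ 1/n is above the triangle threshold p ~ 1/n. Asymptotically E[X] ~ (c³/6)·n^{3(1−α)} = (6³/6)·n^{1.5} → ∞; triangles are abundant w.h.p.

E[X] ≈ 42672.34811; in regime p = Θ(1/n^{1/2}) E[X] diverges (above the triangle threshold p ~ 1/n).


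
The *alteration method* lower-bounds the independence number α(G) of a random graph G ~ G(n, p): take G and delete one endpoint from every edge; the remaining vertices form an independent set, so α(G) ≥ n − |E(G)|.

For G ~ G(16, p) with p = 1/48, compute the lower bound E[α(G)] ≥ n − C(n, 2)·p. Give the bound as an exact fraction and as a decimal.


E[|E(G)|] = C(16, 2)·p = 120 · (1/48) = 5/2.
E[α(G)] ≥ n − E[|E(G)|] = 16 − 5/2 = 27/2.
Numerically: ≈ 13.50000.
(This is only a lower bound; the true E[α(G)] may be larger.)

E[α(G)] ≥ 27/2 ≈ 13.50000.


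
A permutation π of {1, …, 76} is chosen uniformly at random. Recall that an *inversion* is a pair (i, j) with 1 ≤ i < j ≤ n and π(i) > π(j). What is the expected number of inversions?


Write X = Σ X_I over the C(76, 2) = 2850 pairs i < j, with X_I the indicator of one inversion.
There are 2850 indicators.
For each fixed pair i < j, the values π(i) and π(j) are two distinct elements of {1, …, 76} in uniformly random order; by symmetry P[π(i) > π(j)] = 1/2.
By linearity: E[X] = 2850 · (1/2) = C(76, 2) · (1/2) = 2850/2 = 1425 ≈ 1425.0000.

E[X] = 1425 = 1425.0000.
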